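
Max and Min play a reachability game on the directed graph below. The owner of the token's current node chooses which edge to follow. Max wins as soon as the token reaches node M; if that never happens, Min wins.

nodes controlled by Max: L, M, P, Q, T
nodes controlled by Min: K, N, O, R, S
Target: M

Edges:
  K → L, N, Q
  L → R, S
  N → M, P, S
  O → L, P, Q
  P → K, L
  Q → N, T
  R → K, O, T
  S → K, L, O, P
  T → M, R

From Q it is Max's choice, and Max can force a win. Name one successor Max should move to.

A0 = {M}
A1: add {T} — T (Max) has T→M.
A2: add {Q} — Q (Max) has Q→T.
A3 = A2; e.g. K (Min) can still go to L. Fixed point.
From Q, successor T is in the attractor (rank 1); the other successor N is not.

T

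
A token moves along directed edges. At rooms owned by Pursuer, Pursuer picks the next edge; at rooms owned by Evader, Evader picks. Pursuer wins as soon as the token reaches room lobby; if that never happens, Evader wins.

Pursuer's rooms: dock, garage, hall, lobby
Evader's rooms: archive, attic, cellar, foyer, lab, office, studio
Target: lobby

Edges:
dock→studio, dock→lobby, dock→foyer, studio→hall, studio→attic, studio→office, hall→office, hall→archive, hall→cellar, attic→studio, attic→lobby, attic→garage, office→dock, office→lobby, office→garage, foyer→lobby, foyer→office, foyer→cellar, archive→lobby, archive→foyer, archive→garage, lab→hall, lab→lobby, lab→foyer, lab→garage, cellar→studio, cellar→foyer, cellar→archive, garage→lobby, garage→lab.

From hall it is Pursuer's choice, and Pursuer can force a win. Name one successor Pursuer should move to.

office

A0 = {lobby}
A1: add {dock, garage} — dock (Pursuer) has dock→lobby; garage (Pursuer) has garage→lobby.
A2: add {office} — office (Evader): all of {dock, lobby, garage} already in.
A3: add {hall} — hall (Pursuer) has hall→office.
A4 = A3; e.g. studio (Evader) can still go to attic. Fixed point.
From hall, successor office is in the attractor (rank 2); the other successors archive, cellar are not.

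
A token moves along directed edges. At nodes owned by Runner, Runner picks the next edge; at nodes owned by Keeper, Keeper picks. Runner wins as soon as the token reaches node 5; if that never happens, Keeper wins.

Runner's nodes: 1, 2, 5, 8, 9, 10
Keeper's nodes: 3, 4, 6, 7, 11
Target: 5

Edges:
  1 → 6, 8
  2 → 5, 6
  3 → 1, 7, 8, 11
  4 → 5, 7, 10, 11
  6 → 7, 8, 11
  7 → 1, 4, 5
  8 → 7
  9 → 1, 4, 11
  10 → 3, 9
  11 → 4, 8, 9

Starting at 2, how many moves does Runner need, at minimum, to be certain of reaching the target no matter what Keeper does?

A0 = {5}
A1: add {2} — 2 (Runner) has 2→5.
A2 = A1; e.g. 1 (Runner) has no edge into A1. Fixed point.
2 enters the attractor at level 1, so Runner can force the target in 1 move from there.

1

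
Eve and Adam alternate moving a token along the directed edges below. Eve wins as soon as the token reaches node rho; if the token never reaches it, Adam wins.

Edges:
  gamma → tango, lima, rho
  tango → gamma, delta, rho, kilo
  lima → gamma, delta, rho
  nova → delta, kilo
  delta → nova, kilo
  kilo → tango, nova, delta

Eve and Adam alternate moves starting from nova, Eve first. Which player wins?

Track states (vertex, player-to-move).
A0 = {(rho,Eve), (rho,Adam)}
A1: add {(gamma,Eve), (tango,Eve), (lima,Eve)}.
A2: add {(gamma,Adam)}.
A3 = A2; e.g. (tango,Adam) stays out. (nova,Eve) never enters ⇒ Adam avoids the target.

Adam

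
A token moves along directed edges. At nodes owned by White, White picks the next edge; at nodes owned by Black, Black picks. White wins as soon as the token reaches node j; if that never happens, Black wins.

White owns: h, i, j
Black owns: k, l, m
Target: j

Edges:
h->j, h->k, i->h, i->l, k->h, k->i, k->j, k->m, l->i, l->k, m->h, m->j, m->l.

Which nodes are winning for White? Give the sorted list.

h, i, j

A0 = {j}
A1: add {h} — h (White) has h→j.
A2: add {i} — i (White) has i→h.
A3 = A2; e.g. k (Black) can still go to m. Fixed point.
White's winning region = {h, i, j}.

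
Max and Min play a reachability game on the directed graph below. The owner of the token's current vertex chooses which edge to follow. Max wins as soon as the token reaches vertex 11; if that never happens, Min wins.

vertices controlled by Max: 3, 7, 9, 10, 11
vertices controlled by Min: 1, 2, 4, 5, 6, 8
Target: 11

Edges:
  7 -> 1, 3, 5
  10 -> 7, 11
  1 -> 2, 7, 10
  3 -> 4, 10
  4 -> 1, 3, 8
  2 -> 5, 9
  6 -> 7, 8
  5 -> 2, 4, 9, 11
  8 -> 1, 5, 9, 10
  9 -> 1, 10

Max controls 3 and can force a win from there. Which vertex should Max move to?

10

A0 = {11}
A1: add {10} — 10 (Max) has 10→11.
A2: add {3, 9} — 3 (Max) has 3→10; 9 (Max) has 9→10.
A3: add {7} — 7 (Max) has 7→3.
A4 = A3; e.g. 1 (Min) can still go to 2. Fixed point.
From 3, successor 10 is in the attractor (rank 1); the other successor 4 is not.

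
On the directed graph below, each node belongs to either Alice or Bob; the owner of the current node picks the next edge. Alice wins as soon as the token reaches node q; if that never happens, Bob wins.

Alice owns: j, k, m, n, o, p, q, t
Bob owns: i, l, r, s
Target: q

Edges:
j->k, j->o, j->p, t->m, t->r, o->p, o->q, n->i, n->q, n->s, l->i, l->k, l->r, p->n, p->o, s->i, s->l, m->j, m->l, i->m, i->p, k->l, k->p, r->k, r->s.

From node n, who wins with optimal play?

Alice

A0 = {q}
A1: add {n, o} — n (Alice) has n→q; o (Alice) has o→q.
n ∈ A1, so Alice can force the target.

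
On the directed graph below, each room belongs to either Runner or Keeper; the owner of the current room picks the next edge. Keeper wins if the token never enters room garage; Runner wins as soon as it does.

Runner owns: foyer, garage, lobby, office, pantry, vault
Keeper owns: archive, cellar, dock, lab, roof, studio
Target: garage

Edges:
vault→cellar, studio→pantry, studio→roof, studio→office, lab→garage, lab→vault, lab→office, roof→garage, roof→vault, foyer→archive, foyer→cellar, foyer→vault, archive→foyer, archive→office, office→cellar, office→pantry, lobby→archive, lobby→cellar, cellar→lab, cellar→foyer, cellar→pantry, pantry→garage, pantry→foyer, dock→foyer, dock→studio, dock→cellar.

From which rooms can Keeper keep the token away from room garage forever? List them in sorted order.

A0 = {garage}
A1: add {pantry} — pantry (Runner) has pantry→garage.
A2: add {office} — office (Runner) has office→pantry.
A3 = A2; e.g. archive (Keeper) can still go to foyer. Fixed point.
Runner's attractor = {garage, office, pantry}; Keeper avoids the target exactly from the complement.

archive, cellar, dock, foyer, lab, lobby, roof, studio, vault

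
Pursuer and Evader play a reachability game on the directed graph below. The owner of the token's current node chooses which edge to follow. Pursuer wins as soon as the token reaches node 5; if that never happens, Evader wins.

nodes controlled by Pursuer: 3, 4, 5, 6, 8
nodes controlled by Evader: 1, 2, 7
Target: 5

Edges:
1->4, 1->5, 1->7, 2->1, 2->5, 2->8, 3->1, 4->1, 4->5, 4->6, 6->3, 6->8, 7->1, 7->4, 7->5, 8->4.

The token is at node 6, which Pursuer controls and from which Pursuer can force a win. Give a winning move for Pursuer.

8

A0 = {5}
A1: add {4} — 4 (Pursuer) has 4→5.
A2: add {8} — 8 (Pursuer) has 8→4.
A3: add {6} — 6 (Pursuer) has 6→8.
A4 = A3; e.g. 1 (Evader) can still go to 7. Fixed point.
From 6, successor 8 is in the attractor (rank 2); the other successor 3 is not.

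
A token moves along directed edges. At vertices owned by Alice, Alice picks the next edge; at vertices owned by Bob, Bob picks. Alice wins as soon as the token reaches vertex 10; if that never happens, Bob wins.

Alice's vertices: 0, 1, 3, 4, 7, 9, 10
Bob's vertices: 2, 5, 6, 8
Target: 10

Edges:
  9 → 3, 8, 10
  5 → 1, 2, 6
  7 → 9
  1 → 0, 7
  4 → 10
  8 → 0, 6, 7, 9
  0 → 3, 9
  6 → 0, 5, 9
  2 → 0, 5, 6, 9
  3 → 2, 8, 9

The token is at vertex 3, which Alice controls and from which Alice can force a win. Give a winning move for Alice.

A0 = {10}
A1: add {4, 9} — 4 (Alice) has 4→10; 9 (Alice) has 9→10.
A2: add {0, 3, 7} — 0 (Alice) has 0→9; 3 (Alice) has 3→9; 7 (Alice) has 7→9.
A3: add {1} — 1 (Alice) has 1→0.
A4 = A3; e.g. 2 (Bob) can still go to 5. Fixed point.
From 3, successor 9 is in the attractor (rank 1); the other successors 2, 8 are not.

9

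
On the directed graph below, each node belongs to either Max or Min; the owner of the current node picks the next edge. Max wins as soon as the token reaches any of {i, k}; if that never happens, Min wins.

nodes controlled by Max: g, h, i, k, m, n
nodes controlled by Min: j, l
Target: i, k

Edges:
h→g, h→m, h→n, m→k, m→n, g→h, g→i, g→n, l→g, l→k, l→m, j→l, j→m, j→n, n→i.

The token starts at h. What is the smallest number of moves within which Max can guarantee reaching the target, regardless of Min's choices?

2

A0 = {i, k}
A1: add {g, m, n} — g (Max) has g→i; m (Max) has m→k; n (Max) has n→i.
A2: add {h, l} — h (Max) has h→g; l (Min): all of {g, k, m} already in.
h enters the attractor at level 2, so Max can force the target in 2 moves from there.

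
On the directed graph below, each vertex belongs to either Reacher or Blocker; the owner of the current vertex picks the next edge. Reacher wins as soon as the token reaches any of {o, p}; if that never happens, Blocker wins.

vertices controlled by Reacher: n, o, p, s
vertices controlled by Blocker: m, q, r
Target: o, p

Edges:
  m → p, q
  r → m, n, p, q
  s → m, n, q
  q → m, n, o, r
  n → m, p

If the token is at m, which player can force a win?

Blocker

A0 = {o, p}
A1: add {n} — n (Reacher) has n→p.
A2: add {s} — s (Reacher) has s→n.
A3 = A2; e.g. m (Blocker) can still go to q. Fixed point.
m never enters the attractor, so Blocker can avoid the target forever.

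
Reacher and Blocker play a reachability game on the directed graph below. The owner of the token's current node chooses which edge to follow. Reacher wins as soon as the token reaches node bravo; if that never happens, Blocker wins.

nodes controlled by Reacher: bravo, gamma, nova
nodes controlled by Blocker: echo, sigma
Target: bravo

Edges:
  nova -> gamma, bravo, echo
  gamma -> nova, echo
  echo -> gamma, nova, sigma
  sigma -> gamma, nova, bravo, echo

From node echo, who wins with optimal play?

Blocker

A0 = {bravo}
A1: add {nova} — nova (Reacher) has nova→bravo.
A2: add {gamma} — gamma (Reacher) has gamma→nova.
A3 = A2; e.g. echo (Blocker) can still go to sigma. Fixed point.
echo never enters the attractor, so Blocker can avoid the target forever.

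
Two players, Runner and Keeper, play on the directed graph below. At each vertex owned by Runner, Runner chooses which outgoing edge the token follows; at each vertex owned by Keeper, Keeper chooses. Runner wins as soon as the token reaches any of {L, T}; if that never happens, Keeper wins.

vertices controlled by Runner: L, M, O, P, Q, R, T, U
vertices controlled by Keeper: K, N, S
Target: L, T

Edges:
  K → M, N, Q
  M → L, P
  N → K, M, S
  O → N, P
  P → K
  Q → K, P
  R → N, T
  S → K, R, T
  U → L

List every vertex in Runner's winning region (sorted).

A0 = {L, T}
A1: add {M, R, U} — M (Runner) has M→L; R (Runner) has R→T; U (Runner) has U→L.
A2 = A1; e.g. K (Keeper) can still go to N. Fixed point.
Runner's winning region = {L, M, R, T, U}.

L, M, R, T, U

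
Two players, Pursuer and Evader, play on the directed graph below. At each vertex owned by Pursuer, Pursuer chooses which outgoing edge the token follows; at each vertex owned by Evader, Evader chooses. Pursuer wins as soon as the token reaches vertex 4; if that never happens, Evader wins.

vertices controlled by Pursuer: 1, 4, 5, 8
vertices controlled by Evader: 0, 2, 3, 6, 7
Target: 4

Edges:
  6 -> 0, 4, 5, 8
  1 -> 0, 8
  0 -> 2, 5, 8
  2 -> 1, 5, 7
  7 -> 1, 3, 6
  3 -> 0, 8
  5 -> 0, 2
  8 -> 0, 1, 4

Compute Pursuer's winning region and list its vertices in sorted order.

A0 = {4}
A1: add {8} — 8 (Pursuer) has 8→4.
A2: add {1} — 1 (Pursuer) has 1→8.
A3 = A2; e.g. 0 (Evader) can still go to 2. Fixed point.
Pursuer's winning region = {1, 4, 8}.

1, 4, 8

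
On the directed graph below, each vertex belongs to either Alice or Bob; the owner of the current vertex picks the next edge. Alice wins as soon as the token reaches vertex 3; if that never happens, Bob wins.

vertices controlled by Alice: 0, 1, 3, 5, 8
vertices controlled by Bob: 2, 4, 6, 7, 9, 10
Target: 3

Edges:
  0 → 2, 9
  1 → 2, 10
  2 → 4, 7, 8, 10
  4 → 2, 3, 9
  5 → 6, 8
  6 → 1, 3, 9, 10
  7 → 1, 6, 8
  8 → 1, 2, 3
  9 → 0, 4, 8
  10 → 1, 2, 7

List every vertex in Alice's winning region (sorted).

A0 = {3}
A1: add {8} — 8 (Alice) has 8→3.
A2: add {5} — 5 (Alice) has 5→8.
A3 = A2; e.g. 0 (Alice) has no edge into A2. Fixed point.
Alice's winning region = {3, 5, 8}.

3, 5, 8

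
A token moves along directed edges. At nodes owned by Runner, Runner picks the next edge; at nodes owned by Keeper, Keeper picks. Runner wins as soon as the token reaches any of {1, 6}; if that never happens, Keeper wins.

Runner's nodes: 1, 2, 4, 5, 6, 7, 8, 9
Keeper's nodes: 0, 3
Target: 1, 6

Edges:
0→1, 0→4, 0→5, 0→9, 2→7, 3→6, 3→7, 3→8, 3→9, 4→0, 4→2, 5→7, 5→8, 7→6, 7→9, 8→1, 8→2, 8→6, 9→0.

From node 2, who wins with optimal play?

A0 = {1, 6}
A1: add {7, 8} — 7 (Runner) has 7→6; 8 (Runner) has 8→1.
A2: add {2, 5} — 2 (Runner) has 2→7; 5 (Runner) has 5→7.
2 ∈ A2, so Runner can force the target.

Runner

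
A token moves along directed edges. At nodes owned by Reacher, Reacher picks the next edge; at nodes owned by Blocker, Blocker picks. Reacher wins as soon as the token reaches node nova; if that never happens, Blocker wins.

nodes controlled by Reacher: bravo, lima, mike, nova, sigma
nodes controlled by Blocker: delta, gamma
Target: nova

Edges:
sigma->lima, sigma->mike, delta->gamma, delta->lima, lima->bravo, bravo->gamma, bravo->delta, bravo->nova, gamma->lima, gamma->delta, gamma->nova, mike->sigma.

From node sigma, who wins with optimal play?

A0 = {nova}
A1: add {bravo} — bravo (Reacher) has bravo→nova.
A2: add {lima} — lima (Reacher) has lima→bravo.
A3: add {sigma} — sigma (Reacher) has sigma→lima.
sigma ∈ A3, so Reacher can force the target.

Reacher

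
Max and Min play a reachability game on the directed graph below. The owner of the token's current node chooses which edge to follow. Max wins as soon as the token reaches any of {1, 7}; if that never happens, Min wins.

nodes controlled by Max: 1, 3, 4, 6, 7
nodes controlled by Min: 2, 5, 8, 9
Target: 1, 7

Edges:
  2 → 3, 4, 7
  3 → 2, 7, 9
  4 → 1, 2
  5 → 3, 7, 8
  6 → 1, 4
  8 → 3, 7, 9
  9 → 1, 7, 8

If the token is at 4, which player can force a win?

A0 = {1, 7}
A1: add {3, 4, 6} — 3 (Max) has 3→7; 4 (Max) has 4→1; 6 (Max) has 6→1.
4 ∈ A1, so Max can force the target.

Max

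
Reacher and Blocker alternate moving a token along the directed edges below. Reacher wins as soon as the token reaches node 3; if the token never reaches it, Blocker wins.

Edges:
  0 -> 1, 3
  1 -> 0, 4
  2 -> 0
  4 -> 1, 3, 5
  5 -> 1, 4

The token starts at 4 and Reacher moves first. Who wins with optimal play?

Track states (vertex, player-to-move).
A0 = {(3,Reacher), (3,Blocker)}
A1: add {(0,Reacher), (4,Reacher)}.
(4,Reacher) ∈ A1 ⇒ Reacher forces the target.

Reacher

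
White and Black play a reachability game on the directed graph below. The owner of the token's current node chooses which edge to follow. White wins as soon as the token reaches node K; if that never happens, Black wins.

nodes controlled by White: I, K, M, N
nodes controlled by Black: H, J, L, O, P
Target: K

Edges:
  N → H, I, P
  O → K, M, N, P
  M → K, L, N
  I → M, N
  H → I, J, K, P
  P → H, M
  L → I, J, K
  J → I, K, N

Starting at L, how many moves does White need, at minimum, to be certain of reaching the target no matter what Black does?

A0 = {K}
A1: add {M} — M (White) has M→K.
A2: add {I} — I (White) has I→M.
A3: add {N} — N (White) has N→I.
A4: add {J} — J (Black): all of {I, K, N} already in.
A5: add {L} — L (Black): all of {I, J, K} already in.
A6 = A5; e.g. H (Black) can still go to P. Fixed point.
L enters the attractor at level 5, so White can force the target in 5 moves from there.

5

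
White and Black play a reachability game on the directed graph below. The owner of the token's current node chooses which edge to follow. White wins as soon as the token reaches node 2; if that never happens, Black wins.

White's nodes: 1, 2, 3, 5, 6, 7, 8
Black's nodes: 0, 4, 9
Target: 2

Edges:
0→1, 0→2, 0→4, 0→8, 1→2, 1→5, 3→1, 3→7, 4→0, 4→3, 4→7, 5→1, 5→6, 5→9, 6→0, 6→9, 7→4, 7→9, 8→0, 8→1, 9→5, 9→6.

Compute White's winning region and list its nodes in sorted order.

1, 2, 3, 5, 8

A0 = {2}
A1: add {1} — 1 (White) has 1→2.
A2: add {3, 5, 8} — 3 (White) has 3→1; 5 (White) has 5→1; 8 (White) has 8→1.
A3 = A2; e.g. 0 (Black) can still go to 4. Fixed point.
White's winning region = {1, 2, 3, 5, 8}.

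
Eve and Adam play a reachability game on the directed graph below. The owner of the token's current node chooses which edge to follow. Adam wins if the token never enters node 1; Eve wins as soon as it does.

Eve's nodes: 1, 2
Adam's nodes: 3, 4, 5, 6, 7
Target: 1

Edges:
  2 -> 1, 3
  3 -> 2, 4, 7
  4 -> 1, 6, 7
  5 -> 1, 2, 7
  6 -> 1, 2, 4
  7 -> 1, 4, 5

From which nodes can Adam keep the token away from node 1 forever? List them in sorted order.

3, 4, 5, 6, 7

A0 = {1}
A1: add {2} — 2 (Eve) has 2→1.
A2 = A1; e.g. 3 (Adam) can still go to 4. Fixed point.
Eve's attractor = {1, 2}; Adam avoids the target exactly from the complement.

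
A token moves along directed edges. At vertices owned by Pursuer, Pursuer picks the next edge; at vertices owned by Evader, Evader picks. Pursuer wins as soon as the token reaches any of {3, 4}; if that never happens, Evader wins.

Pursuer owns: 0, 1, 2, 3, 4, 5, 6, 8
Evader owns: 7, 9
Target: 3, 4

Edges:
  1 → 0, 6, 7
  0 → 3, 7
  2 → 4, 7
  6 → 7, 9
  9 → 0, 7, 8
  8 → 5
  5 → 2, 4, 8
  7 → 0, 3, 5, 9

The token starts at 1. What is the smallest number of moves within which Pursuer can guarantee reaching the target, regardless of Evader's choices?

2

A0 = {3, 4}
A1: add {0, 2, 5} — 0 (Pursuer) has 0→3; 2 (Pursuer) has 2→4; 5 (Pursuer) has 5→4.
A2: add {1, 8} — 1 (Pursuer) has 1→0; 8 (Pursuer) has 8→5.
A3 = A2; e.g. 6 (Pursuer) has no edge into A2. Fixed point.
1 enters the attractor at level 2, so Pursuer can force the target in 2 moves from there.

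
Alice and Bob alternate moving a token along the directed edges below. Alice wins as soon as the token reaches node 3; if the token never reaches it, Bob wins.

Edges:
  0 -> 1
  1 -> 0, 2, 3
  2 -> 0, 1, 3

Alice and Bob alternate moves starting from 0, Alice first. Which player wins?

Track states (vertex, player-to-move).
A0 = {(3,Alice), (3,Bob)}
A1: add {(1,Alice), (2,Alice)}.
A2: add {(0,Bob)}.
A3 = A2; e.g. (0,Alice) stays out. (0,Alice) never enters ⇒ Bob avoids the target.

Bob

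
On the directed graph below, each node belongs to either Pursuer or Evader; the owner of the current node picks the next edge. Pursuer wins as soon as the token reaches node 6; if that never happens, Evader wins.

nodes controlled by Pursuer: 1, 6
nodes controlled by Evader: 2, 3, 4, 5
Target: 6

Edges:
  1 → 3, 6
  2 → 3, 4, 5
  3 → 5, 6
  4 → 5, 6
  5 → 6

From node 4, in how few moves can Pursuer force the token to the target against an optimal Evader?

2

A0 = {6}
A1: add {1, 5} — 1 (Pursuer) has 1→6; 5 (Evader): all of {6} already in.
A2: add {3, 4} — 3 (Evader): all of {5, 6} already in; 4 (Evader): all of {5, 6} already in.
4 enters the attractor at level 2, so Pursuer can force the target in 2 moves from there.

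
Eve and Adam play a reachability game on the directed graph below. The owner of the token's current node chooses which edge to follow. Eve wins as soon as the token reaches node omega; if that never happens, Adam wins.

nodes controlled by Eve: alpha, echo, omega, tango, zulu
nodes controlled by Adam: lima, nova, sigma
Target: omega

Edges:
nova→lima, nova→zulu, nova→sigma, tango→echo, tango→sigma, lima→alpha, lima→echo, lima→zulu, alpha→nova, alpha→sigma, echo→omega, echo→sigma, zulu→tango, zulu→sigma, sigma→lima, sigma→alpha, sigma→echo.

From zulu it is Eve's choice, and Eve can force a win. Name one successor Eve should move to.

A0 = {omega}
A1: add {echo} — echo (Eve) has echo→omega.
A2: add {tango} — tango (Eve) has tango→echo.
A3: add {zulu} — zulu (Eve) has zulu→tango.
A4 = A3; e.g. nova (Adam) can still go to lima. Fixed point.
From zulu, successor tango is in the attractor (rank 2); the other successor sigma is not.

tango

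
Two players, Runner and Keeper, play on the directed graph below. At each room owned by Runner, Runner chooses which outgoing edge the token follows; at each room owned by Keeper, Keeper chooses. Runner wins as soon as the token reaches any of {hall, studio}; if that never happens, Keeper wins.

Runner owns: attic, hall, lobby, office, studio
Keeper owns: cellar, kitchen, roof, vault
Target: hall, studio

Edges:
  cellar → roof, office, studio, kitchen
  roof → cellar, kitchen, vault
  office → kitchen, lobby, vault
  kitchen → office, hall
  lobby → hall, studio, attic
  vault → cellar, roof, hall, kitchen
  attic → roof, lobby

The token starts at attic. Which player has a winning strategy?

Runner

A0 = {hall, studio}
A1: add {lobby} — lobby (Runner) has lobby→hall.
A2: add {attic, office} — office (Runner) has office→lobby; attic (Runner) has attic→lobby.
attic ∈ A2, so Runner can force the target.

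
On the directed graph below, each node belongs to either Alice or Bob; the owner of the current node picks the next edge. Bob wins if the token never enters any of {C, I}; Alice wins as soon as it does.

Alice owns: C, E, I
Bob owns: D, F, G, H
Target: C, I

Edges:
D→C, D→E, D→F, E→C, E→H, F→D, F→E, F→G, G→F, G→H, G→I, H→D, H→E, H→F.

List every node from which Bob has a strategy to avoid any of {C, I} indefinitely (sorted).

D, F, G, H

A0 = {C, I}
A1: add {E} — E (Alice) has E→C.
A2 = A1; e.g. D (Bob) can still go to F. Fixed point.
Alice's attractor = {C, E, I}; Bob avoids the target exactly from the complement.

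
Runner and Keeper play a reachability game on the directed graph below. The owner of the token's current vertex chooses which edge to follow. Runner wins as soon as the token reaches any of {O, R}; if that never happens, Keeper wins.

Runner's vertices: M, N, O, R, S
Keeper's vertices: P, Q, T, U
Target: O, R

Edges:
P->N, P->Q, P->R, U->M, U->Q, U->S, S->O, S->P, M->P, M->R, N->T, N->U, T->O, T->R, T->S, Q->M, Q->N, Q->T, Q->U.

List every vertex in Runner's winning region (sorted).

A0 = {O, R}
A1: add {M, S} — M (Runner) has M→R; S (Runner) has S→O.
A2: add {T} — T (Keeper): all of {O, R, S} already in.
A3: add {N} — N (Runner) has N→T.
A4 = A3; e.g. P (Keeper) can still go to Q. Fixed point.
Runner's winning region = {M, N, O, R, S, T}.

M, N, O, R, S, T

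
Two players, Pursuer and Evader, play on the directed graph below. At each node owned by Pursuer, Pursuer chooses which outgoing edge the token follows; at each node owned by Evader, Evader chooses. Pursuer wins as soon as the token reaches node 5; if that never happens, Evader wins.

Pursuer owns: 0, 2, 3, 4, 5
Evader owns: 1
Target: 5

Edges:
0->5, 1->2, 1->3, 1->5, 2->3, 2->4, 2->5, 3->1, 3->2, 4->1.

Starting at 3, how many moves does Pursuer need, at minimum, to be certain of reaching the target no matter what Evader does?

2

A0 = {5}
A1: add {0, 2} — 0 (Pursuer) has 0→5; 2 (Pursuer) has 2→5.
A2: add {3} — 3 (Pursuer) has 3→2.
3 enters the attractor at level 2, so Pursuer can force the target in 2 moves from there.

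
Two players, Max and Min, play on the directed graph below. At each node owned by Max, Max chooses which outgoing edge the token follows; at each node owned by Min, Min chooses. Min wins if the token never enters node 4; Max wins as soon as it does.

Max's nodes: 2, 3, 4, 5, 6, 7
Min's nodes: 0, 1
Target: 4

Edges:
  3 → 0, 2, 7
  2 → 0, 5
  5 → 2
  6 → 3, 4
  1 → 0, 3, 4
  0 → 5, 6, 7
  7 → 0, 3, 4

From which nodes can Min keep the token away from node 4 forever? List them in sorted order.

A0 = {4}
A1: add {6, 7} — 6 (Max) has 6→4; 7 (Max) has 7→4.
A2: add {3} — 3 (Max) has 3→7.
A3 = A2; e.g. 0 (Min) can still go to 5. Fixed point.
Max's attractor = {3, 4, 6, 7}; Min avoids the target exactly from the complement.

0, 1, 2, 5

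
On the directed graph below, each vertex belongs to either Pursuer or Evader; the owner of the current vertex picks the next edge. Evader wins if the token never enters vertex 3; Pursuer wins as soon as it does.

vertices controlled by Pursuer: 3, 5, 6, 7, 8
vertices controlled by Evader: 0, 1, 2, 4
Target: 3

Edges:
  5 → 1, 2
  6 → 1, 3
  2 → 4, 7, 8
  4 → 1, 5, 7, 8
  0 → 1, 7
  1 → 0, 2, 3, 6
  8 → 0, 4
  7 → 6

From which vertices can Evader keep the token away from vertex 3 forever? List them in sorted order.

A0 = {3}
A1: add {6} — 6 (Pursuer) has 6→3.
A2: add {7} — 7 (Pursuer) has 7→6.
A3 = A2; e.g. 0 (Evader) can still go to 1. Fixed point.
Pursuer's attractor = {3, 6, 7}; Evader avoids the target exactly from the complement.

0, 1, 2, 4, 5, 8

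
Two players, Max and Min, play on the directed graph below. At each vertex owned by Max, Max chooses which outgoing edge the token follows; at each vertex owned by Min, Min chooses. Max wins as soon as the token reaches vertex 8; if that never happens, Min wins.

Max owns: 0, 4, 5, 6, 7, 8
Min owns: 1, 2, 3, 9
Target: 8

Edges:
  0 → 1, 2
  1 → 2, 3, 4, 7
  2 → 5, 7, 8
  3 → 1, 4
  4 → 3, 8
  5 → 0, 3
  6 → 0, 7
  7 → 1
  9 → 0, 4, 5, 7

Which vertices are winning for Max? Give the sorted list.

4, 8

A0 = {8}
A1: add {4} — 4 (Max) has 4→8.
A2 = A1; e.g. 0 (Max) has no edge into A1. Fixed point.
Max's winning region = {4, 8}.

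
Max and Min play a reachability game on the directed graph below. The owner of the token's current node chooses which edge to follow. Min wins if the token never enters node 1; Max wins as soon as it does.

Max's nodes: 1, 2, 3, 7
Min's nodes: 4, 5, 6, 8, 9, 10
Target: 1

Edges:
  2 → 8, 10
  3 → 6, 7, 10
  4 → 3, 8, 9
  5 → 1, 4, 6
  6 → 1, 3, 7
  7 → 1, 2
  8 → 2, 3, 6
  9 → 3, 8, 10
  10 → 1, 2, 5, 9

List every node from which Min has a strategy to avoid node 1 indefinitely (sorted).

2, 4, 5, 8, 9, 10

A0 = {1}
A1: add {7} — 7 (Max) has 7→1.
A2: add {3} — 3 (Max) has 3→7.
A3: add {6} — 6 (Min): all of {1, 3, 7} already in.
A4 = A3; e.g. 2 (Max) has no edge into A3. Fixed point.
Max's attractor = {1, 3, 6, 7}; Min avoids the target exactly from the complement.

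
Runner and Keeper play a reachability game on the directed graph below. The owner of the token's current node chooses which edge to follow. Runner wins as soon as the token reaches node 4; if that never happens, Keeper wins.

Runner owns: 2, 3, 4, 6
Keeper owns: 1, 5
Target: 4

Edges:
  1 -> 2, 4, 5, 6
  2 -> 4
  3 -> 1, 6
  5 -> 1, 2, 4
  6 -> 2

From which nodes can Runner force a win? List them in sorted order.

2, 3, 4, 6

A0 = {4}
A1: add {2} — 2 (Runner) has 2→4.
A2: add {6} — 6 (Runner) has 6→2.
A3: add {3} — 3 (Runner) has 3→6.
A4 = A3; e.g. 1 (Keeper) can still go to 5. Fixed point.
Runner's winning region = {2, 3, 4, 6}.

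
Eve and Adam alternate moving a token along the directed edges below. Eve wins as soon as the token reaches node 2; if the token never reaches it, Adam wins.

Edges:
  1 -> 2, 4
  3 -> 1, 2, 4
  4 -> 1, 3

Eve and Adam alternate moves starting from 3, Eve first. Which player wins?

Eve

Track states (vertex, player-to-move).
A0 = {(2,Eve), (2,Adam)}
A1: add {(1,Eve), (3,Eve)}.
(3,Eve) ∈ A1 ⇒ Eve forces the target.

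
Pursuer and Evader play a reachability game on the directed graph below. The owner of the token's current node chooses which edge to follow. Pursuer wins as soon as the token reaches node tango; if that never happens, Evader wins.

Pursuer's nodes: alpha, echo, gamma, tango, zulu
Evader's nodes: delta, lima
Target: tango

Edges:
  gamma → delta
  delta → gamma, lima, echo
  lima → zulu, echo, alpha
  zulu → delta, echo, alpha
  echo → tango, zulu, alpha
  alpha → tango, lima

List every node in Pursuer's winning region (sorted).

alpha, echo, lima, tango, zulu

A0 = {tango}
A1: add {alpha, echo} — echo (Pursuer) has echo→tango; alpha (Pursuer) has alpha→tango.
A2: add {zulu} — zulu (Pursuer) has zulu→echo.
A3: add {lima} — lima (Evader): all of {zulu, echo, alpha} already in.
A4 = A3; e.g. gamma (Pursuer) has no edge into A3. Fixed point.
Pursuer's winning region = {alpha, echo, lima, tango, zulu}.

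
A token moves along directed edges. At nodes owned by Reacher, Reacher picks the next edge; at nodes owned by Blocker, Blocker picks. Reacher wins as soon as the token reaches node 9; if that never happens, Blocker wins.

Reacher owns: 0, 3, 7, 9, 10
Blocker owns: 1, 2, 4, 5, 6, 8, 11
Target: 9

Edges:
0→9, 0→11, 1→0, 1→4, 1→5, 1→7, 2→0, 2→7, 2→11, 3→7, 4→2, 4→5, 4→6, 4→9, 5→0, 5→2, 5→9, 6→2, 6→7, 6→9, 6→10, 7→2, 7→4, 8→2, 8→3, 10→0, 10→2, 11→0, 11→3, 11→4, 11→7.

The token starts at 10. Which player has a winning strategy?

A0 = {9}
A1: add {0} — 0 (Reacher) has 0→9.
A2: add {10} — 10 (Reacher) has 10→0.
A3 = A2; e.g. 1 (Blocker) can still go to 4. Fixed point.
10 ∈ A2, so Reacher can force the target.

Reacher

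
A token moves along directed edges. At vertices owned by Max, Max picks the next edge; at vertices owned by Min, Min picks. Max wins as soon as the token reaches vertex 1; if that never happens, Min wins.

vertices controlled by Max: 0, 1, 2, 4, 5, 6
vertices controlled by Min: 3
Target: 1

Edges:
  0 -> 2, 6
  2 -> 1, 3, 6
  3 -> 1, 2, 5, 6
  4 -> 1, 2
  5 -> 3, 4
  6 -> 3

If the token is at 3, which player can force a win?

A0 = {1}
A1: add {2, 4} — 2 (Max) has 2→1; 4 (Max) has 4→1.
A2: add {0, 5} — 0 (Max) has 0→2; 5 (Max) has 5→4.
A3 = A2; e.g. 3 (Min) can still go to 6. Fixed point.
3 never enters the attractor, so Min can avoid the target forever.

Min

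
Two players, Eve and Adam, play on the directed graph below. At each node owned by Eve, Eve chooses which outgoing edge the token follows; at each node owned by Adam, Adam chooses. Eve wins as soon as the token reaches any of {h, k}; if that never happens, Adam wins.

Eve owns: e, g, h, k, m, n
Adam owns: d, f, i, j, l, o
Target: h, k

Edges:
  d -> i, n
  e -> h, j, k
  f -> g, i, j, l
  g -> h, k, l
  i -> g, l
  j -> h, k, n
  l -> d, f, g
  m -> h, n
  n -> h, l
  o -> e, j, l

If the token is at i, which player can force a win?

A0 = {h, k}
A1: add {e, g, m, n} — e (Eve) has e→h; g (Eve) has g→h; m (Eve) has m→h; n (Eve) has n→h.
A2: add {j} — j (Adam): all of {h, k, n} already in.
A3 = A2; e.g. d (Adam) can still go to i. Fixed point.
i never enters the attractor, so Adam can avoid the target forever.

Adam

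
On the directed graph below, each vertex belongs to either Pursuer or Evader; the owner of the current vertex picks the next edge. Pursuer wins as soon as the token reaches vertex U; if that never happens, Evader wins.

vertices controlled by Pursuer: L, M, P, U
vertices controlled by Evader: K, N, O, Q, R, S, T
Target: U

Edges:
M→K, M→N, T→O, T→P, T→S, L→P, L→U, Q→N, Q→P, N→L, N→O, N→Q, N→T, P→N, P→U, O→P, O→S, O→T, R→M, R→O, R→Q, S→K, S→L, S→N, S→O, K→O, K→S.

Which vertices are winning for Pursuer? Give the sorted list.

A0 = {U}
A1: add {L, P} — L (Pursuer) has L→U; P (Pursuer) has P→U.
A2 = A1; e.g. K (Evader) can still go to O. Fixed point.
Pursuer's winning region = {L, P, U}.

L, P, U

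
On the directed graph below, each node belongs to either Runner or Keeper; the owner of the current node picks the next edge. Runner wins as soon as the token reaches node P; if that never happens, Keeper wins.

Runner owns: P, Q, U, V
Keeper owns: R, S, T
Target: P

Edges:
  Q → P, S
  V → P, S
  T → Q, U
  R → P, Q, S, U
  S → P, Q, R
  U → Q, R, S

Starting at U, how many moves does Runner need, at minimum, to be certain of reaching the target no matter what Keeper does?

A0 = {P}
A1: add {Q, V} — Q (Runner) has Q→P; V (Runner) has V→P.
A2: add {U} — U (Runner) has U→Q.
U enters the attractor at level 2, so Runner can force the target in 2 moves from there.

2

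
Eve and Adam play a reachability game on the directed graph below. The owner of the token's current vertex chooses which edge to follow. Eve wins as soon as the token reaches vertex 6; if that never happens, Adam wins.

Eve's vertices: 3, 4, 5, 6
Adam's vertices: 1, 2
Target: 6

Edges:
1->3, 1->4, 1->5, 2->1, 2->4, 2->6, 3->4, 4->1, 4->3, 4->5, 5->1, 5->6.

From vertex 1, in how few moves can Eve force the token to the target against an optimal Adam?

A0 = {6}
A1: add {5} — 5 (Eve) has 5→6.
A2: add {4} — 4 (Eve) has 4→5.
A3: add {3} — 3 (Eve) has 3→4.
A4: add {1} — 1 (Adam): all of {3, 4, 5} already in.
1 enters the attractor at level 4, so Eve can force the target in 4 moves from there.

4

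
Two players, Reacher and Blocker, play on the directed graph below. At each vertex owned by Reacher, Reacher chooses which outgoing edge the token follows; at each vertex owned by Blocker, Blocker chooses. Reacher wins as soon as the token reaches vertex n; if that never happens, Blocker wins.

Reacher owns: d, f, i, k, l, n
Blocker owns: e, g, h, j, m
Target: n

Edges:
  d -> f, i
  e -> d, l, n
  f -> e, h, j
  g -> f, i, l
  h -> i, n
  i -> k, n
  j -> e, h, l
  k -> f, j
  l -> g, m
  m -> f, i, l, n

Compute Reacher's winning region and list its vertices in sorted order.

d, f, h, i, k, n

A0 = {n}
A1: add {i} — i (Reacher) has i→n.
A2: add {d, h} — d (Reacher) has d→i; h (Blocker): all of {i, n} already in.
A3: add {f} — f (Reacher) has f→h.
A4: add {k} — k (Reacher) has k→f.
A5 = A4; e.g. e (Blocker) can still go to l. Fixed point.
Reacher's winning region = {d, f, h, i, k, n}.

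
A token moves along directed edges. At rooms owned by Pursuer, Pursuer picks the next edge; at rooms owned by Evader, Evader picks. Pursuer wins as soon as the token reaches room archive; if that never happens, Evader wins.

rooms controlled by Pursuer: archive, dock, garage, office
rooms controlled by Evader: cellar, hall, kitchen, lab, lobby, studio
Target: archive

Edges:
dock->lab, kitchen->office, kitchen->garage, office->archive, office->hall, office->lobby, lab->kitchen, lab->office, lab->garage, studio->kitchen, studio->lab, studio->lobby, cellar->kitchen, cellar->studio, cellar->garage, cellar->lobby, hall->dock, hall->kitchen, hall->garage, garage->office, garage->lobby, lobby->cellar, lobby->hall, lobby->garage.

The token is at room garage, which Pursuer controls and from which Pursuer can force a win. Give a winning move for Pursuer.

A0 = {archive}
A1: add {office} — office (Pursuer) has office→archive.
A2: add {garage} — garage (Pursuer) has garage→office.
A3: add {kitchen} — kitchen (Evader): all of {office, garage} already in.
A4: add {lab} — lab (Evader): all of {kitchen, office, garage} already in.
A5: add {dock} — dock (Pursuer) has dock→lab.
A6: add {hall} — hall (Evader): all of {dock, kitchen, garage} already in.
A7 = A6; e.g. studio (Evader) can still go to lobby. Fixed point.
From garage, successor office is in the attractor (rank 1); the other successor lobby is not.

office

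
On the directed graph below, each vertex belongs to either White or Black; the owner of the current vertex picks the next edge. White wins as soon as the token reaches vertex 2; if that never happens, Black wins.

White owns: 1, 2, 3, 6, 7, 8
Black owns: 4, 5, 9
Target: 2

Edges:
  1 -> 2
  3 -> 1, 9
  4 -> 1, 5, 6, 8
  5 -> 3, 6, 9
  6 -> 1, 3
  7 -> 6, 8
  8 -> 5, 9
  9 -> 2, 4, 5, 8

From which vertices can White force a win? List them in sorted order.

1, 2, 3, 6, 7

A0 = {2}
A1: add {1} — 1 (White) has 1→2.
A2: add {3, 6} — 3 (White) has 3→1; 6 (White) has 6→1.
A3: add {7} — 7 (White) has 7→6.
A4 = A3; e.g. 4 (Black) can still go to 5. Fixed point.
White's winning region = {1, 2, 3, 6, 7}.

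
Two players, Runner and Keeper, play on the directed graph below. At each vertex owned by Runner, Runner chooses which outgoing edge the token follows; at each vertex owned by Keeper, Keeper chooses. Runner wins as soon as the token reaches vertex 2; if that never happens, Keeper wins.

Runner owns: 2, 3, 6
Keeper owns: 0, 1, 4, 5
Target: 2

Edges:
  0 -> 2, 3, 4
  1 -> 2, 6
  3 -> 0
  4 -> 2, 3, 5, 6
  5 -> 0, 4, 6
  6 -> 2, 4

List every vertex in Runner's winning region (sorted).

1, 2, 6

A0 = {2}
A1: add {6} — 6 (Runner) has 6→2.
A2: add {1} — 1 (Keeper): all of {2, 6} already in.
A3 = A2; e.g. 0 (Keeper) can still go to 3. Fixed point.
Runner's winning region = {1, 2, 6}.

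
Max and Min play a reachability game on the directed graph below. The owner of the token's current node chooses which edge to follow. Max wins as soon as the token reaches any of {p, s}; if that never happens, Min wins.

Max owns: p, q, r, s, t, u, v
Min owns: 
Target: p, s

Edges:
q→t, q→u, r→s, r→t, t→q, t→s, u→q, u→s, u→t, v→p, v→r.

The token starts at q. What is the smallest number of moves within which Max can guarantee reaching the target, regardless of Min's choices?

A0 = {p, s}
A1: add {r, t, u, v} — r (Max) has r→s; t (Max) has t→s; u (Max) has u→s; v (Max) has v→p.
A2: add {q} — q (Max) has q→t.
A2 = all vertices. Fixed point.
q enters the attractor at level 2, so Max can force the target in 2 moves from there.

2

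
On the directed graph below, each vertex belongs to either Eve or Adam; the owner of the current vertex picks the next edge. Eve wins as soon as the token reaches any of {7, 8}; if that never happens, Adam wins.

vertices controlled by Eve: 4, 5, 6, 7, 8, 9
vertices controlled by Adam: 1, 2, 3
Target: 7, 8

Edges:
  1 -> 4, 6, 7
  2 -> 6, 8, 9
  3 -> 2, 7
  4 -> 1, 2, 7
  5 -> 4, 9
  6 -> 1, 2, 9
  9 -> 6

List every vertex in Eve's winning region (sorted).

A0 = {7, 8}
A1: add {4} — 4 (Eve) has 4→7.
A2: add {5} — 5 (Eve) has 5→4.
A3 = A2; e.g. 1 (Adam) can still go to 6. Fixed point.
Eve's winning region = {4, 5, 7, 8}.

4, 5, 7, 8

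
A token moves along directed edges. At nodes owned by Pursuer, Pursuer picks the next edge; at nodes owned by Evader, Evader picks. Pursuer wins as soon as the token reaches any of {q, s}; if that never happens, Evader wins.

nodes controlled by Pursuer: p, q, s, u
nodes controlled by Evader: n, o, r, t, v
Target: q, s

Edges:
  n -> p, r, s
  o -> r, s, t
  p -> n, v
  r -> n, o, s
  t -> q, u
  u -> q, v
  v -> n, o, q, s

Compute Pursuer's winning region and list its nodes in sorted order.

A0 = {q, s}
A1: add {u} — u (Pursuer) has u→q.
A2: add {t} — t (Evader): all of {q, u} already in.
A3 = A2; e.g. n (Evader) can still go to p. Fixed point.
Pursuer's winning region = {q, s, t, u}.

q, s, t, u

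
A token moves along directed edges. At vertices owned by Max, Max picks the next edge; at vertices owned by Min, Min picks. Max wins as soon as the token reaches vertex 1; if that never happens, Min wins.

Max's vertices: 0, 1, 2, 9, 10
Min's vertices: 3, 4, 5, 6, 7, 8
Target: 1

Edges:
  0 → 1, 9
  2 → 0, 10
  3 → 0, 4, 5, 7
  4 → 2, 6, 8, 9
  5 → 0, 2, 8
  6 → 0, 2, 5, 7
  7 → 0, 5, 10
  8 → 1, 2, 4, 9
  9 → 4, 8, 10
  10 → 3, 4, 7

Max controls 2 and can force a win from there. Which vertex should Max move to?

0

A0 = {1}
A1: add {0} — 0 (Max) has 0→1.
A2: add {2} — 2 (Max) has 2→0.
A3 = A2; e.g. 3 (Min) can still go to 4. Fixed point.
From 2, successor 0 is in the attractor (rank 1); the other successor 10 is not.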